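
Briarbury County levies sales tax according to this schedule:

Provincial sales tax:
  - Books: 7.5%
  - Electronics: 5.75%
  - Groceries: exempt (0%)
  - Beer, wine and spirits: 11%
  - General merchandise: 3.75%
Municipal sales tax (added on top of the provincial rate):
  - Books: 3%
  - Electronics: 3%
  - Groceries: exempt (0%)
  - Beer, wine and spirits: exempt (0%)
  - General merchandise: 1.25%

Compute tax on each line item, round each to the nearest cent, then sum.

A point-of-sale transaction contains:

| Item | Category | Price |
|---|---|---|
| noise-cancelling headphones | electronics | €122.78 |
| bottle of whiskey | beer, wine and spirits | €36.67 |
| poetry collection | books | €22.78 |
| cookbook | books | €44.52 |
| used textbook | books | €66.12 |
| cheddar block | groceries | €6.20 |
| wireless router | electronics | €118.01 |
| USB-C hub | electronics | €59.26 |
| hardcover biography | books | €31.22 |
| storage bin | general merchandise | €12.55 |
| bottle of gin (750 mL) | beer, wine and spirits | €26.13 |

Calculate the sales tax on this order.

€51.07

Noise-cancelling headphones €122.78: electronics → 5.75% + 3% municipal = 8.75% → €10.74
Bottle of whiskey €36.67: beer, wine and spirits → 11% + 0% municipal = 11% → €4.03
Poetry collection €22.78: books → 7.5% + 3% municipal = 10.5% → €2.39
Cookbook €44.52: books → 7.5% + 3% municipal = 10.5% → €4.67
Used textbook €66.12: books → 7.5% + 3% municipal = 10.5% → €6.94
Cheddar block €6.20: groceries → 0% + 0% municipal = 0% → €0.00
Wireless router €118.01: electronics → 5.75% + 3% municipal = 8.75% → €10.33
USB-C hub €59.26: electronics → 5.75% + 3% municipal = 8.75% → €5.19
Hardcover biography €31.22: books → 7.5% + 3% municipal = 10.5% → €3.28
Storage bin €12.55: general merchandise → 3.75% + 1.25% municipal = 5% → €0.63
Bottle of gin (750 mL) €26.13: beer, wine and spirits → 11% + 0% municipal = 11% → €2.87
Total tax = €10.74 + €4.03 + €2.39 + €4.67 + €6.94 + €10.33 + €5.19 + €3.28 + €0.63 + €2.87 = €51.07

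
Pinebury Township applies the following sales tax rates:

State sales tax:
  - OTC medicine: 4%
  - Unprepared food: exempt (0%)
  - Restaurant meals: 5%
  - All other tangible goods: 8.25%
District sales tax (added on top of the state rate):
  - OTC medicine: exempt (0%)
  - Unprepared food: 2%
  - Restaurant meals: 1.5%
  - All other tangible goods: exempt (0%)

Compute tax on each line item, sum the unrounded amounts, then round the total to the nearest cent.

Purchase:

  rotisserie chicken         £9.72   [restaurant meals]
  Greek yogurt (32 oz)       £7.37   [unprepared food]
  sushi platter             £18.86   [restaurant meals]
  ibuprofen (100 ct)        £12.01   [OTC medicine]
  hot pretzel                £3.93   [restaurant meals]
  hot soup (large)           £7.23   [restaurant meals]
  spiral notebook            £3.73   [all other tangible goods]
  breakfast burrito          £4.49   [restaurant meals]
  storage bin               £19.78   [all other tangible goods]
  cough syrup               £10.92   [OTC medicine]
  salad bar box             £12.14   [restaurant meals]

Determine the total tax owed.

Rotisserie chicken £9.72: restaurant meals → 5% + 1.5% district = 6.5% → £0.6318
Greek yogurt (32 oz) £7.37: unprepared food → 0% + 2% district = 2% → £0.1474
Sushi platter £18.86: restaurant meals → 5% + 1.5% district = 6.5% → £1.2259
Ibuprofen (100 ct) £12.01: OTC medicine → 4% + 0% district = 4% → £0.4804
Hot pretzel £3.93: restaurant meals → 5% + 1.5% district = 6.5% → £0.25545
Hot soup (large) £7.23: restaurant meals → 5% + 1.5% district = 6.5% → £0.46995
Spiral notebook £3.73: all other tangible goods → 8.25% + 0% district = 8.25% → £0.307725
Breakfast burrito £4.49: restaurant meals → 5% + 1.5% district = 6.5% → £0.29185
Storage bin £19.78: all other tangible goods → 8.25% + 0% district = 8.25% → £1.63185
Cough syrup £10.92: OTC medicine → 4% + 0% district = 4% → £0.4368
Salad bar box £12.14: restaurant meals → 5% + 1.5% district = 6.5% → £0.7891
Unrounded tax sum = £6.668225 → £6.67

£6.67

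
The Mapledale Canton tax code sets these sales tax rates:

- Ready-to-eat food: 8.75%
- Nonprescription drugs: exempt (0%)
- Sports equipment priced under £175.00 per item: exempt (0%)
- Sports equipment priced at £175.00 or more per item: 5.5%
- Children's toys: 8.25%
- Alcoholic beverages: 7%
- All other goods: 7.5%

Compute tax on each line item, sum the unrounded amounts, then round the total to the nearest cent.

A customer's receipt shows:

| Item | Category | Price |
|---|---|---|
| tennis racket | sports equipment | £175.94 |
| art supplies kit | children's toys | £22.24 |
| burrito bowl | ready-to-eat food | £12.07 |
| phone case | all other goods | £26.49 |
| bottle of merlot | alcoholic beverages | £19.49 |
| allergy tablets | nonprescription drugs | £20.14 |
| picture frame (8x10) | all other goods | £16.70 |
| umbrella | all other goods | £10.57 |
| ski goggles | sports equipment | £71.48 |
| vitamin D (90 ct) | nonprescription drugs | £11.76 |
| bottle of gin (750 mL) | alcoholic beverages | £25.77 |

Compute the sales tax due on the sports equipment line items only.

Tennis racket £175.94: sports equipment, £175.00 or more → 5.5% → £9.6767
Ski goggles £71.48: sports equipment, under £175.00 → 0% → £0.00
Tax on sports equipment: unrounded sum = £9.6767 → £9.68

£9.68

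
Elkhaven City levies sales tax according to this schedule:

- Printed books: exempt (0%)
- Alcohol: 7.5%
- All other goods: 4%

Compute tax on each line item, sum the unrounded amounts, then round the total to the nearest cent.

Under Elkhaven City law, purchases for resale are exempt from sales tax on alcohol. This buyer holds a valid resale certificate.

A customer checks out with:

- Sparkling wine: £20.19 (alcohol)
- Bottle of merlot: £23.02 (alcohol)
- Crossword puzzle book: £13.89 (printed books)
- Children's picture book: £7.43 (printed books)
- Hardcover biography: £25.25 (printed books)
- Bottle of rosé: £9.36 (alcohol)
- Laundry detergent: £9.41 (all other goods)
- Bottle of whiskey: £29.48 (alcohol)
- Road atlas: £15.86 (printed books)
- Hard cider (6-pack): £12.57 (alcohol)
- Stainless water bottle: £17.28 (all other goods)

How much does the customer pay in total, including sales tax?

£184.81

Sparkling wine £20.19: alcohol, buyer-exempt → 0% → £0.00
Bottle of merlot £23.02: alcohol, buyer-exempt → 0% → £0.00
Crossword puzzle book £13.89: printed books → 0% → £0.00
Children's picture book £7.43: printed books → 0% → £0.00
Hardcover biography £25.25: printed books → 0% → £0.00
Bottle of rosé £9.36: alcohol, buyer-exempt → 0% → £0.00
Laundry detergent £9.41: all other goods → 4% → £0.3764
Bottle of whiskey £29.48: alcohol, buyer-exempt → 0% → £0.00
Road atlas £15.86: printed books → 0% → £0.00
Hard cider (6-pack) £12.57: alcohol, buyer-exempt → 0% → £0.00
Stainless water bottle £17.28: all other goods → 4% → £0.6912
Subtotal = £183.74; unrounded tax = £1.0676 → £1.07; total due = £184.81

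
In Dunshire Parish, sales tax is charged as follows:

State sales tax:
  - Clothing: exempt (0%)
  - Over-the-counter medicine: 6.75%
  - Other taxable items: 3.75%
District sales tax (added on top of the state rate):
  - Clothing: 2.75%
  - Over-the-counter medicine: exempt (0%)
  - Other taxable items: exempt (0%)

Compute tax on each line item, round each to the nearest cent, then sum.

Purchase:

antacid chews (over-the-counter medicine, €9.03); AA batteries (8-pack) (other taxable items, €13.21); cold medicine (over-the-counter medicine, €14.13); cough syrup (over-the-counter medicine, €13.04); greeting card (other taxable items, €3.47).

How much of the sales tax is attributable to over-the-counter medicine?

€2.44

Antacid chews €9.03: over-the-counter medicine → 6.75% + 0% district = 6.75% → €0.61
Cold medicine €14.13: over-the-counter medicine → 6.75% + 0% district = 6.75% → €0.95
Cough syrup €13.04: over-the-counter medicine → 6.75% + 0% district = 6.75% → €0.88
Tax on over-the-counter medicine = €0.61 + €0.95 + €0.88 = €2.44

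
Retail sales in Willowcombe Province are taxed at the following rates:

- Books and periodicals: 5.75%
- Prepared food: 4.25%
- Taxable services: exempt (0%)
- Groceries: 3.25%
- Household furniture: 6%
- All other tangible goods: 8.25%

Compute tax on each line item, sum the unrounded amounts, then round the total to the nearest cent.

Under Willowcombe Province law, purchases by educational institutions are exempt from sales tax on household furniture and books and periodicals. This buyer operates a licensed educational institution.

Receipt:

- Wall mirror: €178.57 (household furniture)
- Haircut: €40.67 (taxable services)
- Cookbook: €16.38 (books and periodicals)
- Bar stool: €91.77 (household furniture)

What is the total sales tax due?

Wall mirror €178.57: household furniture, buyer-exempt → 0% → €0.00
Haircut €40.67: taxable services → 0% → €0.00
Cookbook €16.38: books and periodicals, buyer-exempt → 0% → €0.00
Bar stool €91.77: household furniture, buyer-exempt → 0% → €0.00
Unrounded tax sum = €0.00 → €0.00

€0.00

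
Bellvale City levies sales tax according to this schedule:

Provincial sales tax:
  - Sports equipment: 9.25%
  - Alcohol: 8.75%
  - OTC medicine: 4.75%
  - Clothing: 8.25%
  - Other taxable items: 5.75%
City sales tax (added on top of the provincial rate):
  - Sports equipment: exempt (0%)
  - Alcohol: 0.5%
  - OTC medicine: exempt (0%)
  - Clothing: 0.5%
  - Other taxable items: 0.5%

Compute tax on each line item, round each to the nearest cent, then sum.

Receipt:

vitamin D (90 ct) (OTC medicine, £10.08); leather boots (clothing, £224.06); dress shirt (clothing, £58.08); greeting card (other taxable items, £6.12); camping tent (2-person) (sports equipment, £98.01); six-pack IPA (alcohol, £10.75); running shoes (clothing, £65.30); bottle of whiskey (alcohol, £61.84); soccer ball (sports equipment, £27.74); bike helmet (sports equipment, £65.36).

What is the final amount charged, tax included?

£683.00

Vitamin D (90 ct) £10.08: OTC medicine → 4.75% + 0% city = 4.75% → £0.48
Leather boots £224.06: clothing → 8.25% + 0.5% city = 8.75% → £19.61
Dress shirt £58.08: clothing → 8.25% + 0.5% city = 8.75% → £5.08
Greeting card £6.12: other taxable items → 5.75% + 0.5% city = 6.25% → £0.38
Camping tent (2-person) £98.01: sports equipment → 9.25% + 0% city = 9.25% → £9.07
Six-pack IPA £10.75: alcohol → 8.75% + 0.5% city = 9.25% → £0.99
Running shoes £65.30: clothing → 8.25% + 0.5% city = 8.75% → £5.71
Bottle of whiskey £61.84: alcohol → 8.75% + 0.5% city = 9.25% → £5.72
Soccer ball £27.74: sports equipment → 9.25% + 0% city = 9.25% → £2.57
Bike helmet £65.36: sports equipment → 9.25% + 0% city = 9.25% → £6.05
Subtotal = £627.34; tax = £55.66; total due = £683.00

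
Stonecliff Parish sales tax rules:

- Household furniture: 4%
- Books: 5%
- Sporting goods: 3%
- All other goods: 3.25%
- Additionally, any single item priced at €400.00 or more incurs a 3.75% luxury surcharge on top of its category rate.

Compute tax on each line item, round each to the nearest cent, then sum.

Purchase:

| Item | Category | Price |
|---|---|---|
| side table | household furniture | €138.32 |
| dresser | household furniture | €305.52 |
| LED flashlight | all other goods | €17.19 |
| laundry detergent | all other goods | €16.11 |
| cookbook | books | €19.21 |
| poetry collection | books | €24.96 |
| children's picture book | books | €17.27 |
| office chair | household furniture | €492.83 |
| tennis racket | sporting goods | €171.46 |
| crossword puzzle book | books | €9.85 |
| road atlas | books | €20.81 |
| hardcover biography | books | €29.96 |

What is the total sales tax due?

Side table €138.32: household furniture → 4% → €5.53
Dresser €305.52: household furniture → 4% → €12.22
LED flashlight €17.19: all other goods → 3.25% → €0.56
Laundry detergent €16.11: all other goods → 3.25% → €0.52
Cookbook €19.21: books → 5% → €0.96
Poetry collection €24.96: books → 5% → €1.25
Children's picture book €17.27: books → 5% → €0.86
Office chair €492.83: household furniture → 4% + 3.75% surcharge = 7.75% → €38.19
Tennis racket €171.46: sporting goods → 3% → €5.14
Crossword puzzle book €9.85: books → 5% → €0.49
Road atlas €20.81: books → 5% → €1.04
Hardcover biography €29.96: books → 5% → €1.50
Total tax = €5.53 + €12.22 + €0.56 + €0.52 + €0.96 + €1.25 + €0.86 + €38.19 + €5.14 + €0.49 + €1.04 + €1.50 = €68.26

€68.26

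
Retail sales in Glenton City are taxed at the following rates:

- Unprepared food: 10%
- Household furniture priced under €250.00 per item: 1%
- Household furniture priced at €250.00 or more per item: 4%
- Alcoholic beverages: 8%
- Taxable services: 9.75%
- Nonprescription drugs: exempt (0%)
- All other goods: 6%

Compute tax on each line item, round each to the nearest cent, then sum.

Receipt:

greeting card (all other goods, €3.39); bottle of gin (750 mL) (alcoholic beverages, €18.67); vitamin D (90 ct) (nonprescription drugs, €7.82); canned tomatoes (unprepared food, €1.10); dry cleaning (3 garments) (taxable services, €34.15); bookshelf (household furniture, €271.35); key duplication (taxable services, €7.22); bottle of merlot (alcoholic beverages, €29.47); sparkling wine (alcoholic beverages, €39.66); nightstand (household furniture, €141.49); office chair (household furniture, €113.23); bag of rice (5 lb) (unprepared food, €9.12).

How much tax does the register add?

€25.66

Greeting card €3.39: all other goods → 6% → €0.20
Bottle of gin (750 mL) €18.67: alcoholic beverages → 8% → €1.49
Vitamin D (90 ct) €7.82: nonprescription drugs → 0% → €0.00
Canned tomatoes €1.10: unprepared food → 10% → €0.11
Dry cleaning (3 garments) €34.15: taxable services → 9.75% → €3.33
Bookshelf €271.35: household furniture, €250.00 or more → 4% → €10.85
Key duplication €7.22: taxable services → 9.75% → €0.70
Bottle of merlot €29.47: alcoholic beverages → 8% → €2.36
Sparkling wine €39.66: alcoholic beverages → 8% → €3.17
Nightstand €141.49: household furniture, under €250.00 → 1% → €1.41
Office chair €113.23: household furniture, under €250.00 → 1% → €1.13
Bag of rice (5 lb) €9.12: unprepared food → 10% → €0.91
Total tax = €0.20 + €1.49 + €0.11 + €3.33 + €10.85 + €0.70 + €2.36 + €3.17 + €1.41 + €1.13 + €0.91 = €25.66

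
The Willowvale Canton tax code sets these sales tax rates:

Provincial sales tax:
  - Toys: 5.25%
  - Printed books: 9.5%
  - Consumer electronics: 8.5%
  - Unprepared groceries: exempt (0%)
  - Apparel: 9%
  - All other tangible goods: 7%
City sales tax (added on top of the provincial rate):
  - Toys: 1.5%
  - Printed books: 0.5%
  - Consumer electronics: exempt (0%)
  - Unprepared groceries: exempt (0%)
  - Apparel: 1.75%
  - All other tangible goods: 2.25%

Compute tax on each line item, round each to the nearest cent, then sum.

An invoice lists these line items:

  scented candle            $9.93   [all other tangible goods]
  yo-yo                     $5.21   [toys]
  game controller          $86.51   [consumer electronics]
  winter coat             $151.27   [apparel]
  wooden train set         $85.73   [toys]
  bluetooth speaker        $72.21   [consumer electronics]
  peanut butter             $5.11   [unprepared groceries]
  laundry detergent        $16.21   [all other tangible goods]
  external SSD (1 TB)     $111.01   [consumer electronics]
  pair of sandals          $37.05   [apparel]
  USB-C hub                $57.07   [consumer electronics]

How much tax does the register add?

Scented candle $9.93: all other tangible goods → 7% + 2.25% city = 9.25% → $0.92
Yo-yo $5.21: toys → 5.25% + 1.5% city = 6.75% → $0.35
Game controller $86.51: consumer electronics → 8.5% + 0% city = 8.5% → $7.35
Winter coat $151.27: apparel → 9% + 1.75% city = 10.75% → $16.26
Wooden train set $85.73: toys → 5.25% + 1.5% city = 6.75% → $5.79
Bluetooth speaker $72.21: consumer electronics → 8.5% + 0% city = 8.5% → $6.14
Peanut butter $5.11: unprepared groceries → 0% + 0% city = 0% → $0.00
Laundry detergent $16.21: all other tangible goods → 7% + 2.25% city = 9.25% → $1.50
External SSD (1 TB) $111.01: consumer electronics → 8.5% + 0% city = 8.5% → $9.44
Pair of sandals $37.05: apparel → 9% + 1.75% city = 10.75% → $3.98
USB-C hub $57.07: consumer electronics → 8.5% + 0% city = 8.5% → $4.85
Total tax = $0.92 + $0.35 + $7.35 + $16.26 + $5.79 + $6.14 + $1.50 + $9.44 + $3.98 + $4.85 = $56.58

$56.58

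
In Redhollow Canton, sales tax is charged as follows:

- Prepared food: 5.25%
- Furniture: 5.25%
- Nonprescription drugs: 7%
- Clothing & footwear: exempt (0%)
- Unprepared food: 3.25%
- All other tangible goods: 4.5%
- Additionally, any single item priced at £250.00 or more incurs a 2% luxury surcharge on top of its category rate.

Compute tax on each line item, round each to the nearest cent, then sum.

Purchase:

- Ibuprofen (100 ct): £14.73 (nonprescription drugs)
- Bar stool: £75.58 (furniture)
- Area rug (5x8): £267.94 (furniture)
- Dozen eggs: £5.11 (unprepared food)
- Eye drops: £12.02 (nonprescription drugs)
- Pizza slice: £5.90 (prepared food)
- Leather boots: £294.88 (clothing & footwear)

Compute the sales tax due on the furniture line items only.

Bar stool £75.58: furniture → 5.25% → £3.97
Area rug (5x8) £267.94: furniture → 5.25% + 2% surcharge = 7.25% → £19.43
Tax on furniture = £3.97 + £19.43 = £23.40

£23.40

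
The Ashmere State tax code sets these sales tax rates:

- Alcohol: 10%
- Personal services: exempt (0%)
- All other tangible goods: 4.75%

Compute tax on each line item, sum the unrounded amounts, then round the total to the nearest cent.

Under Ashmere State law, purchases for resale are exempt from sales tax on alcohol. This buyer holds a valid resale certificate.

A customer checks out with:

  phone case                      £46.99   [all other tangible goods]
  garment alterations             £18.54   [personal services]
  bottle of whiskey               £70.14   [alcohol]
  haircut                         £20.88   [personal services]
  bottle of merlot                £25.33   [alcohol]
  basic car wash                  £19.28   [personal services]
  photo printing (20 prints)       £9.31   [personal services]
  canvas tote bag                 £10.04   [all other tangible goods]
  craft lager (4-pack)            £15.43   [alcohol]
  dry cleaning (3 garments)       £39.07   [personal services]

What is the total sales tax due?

£2.71

Phone case £46.99: all other tangible goods → 4.75% → £2.232025
Garment alterations £18.54: personal services → 0% → £0.00
Bottle of whiskey £70.14: alcohol, buyer-exempt → 0% → £0.00
Haircut £20.88: personal services → 0% → £0.00
Bottle of merlot £25.33: alcohol, buyer-exempt → 0% → £0.00
Basic car wash £19.28: personal services → 0% → £0.00
Photo printing (20 prints) £9.31: personal services → 0% → £0.00
Canvas tote bag £10.04: all other tangible goods → 4.75% → £0.4769
Craft lager (4-pack) £15.43: alcohol, buyer-exempt → 0% → £0.00
Dry cleaning (3 garments) £39.07: personal services → 0% → £0.00
Unrounded tax sum = £2.708925 → £2.71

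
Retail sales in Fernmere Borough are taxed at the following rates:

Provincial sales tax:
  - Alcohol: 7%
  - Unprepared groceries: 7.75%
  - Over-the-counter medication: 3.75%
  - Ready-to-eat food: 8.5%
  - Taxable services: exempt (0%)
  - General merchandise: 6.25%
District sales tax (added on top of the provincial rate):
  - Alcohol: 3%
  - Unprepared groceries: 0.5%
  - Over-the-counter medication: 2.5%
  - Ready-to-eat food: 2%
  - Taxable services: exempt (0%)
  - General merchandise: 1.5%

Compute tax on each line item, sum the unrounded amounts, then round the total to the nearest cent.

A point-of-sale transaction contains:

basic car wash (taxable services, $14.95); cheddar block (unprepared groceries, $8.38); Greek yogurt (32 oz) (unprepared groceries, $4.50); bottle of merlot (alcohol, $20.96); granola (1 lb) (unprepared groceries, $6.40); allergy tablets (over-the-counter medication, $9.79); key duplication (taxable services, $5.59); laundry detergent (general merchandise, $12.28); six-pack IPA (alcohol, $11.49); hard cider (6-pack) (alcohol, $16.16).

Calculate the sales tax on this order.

Basic car wash $14.95: taxable services → 0% + 0% district = 0% → $0.00
Cheddar block $8.38: unprepared groceries → 7.75% + 0.5% district = 8.25% → $0.69135
Greek yogurt (32 oz) $4.50: unprepared groceries → 7.75% + 0.5% district = 8.25% → $0.37125
Bottle of merlot $20.96: alcohol → 7% + 3% district = 10% → $2.096
Granola (1 lb) $6.40: unprepared groceries → 7.75% + 0.5% district = 8.25% → $0.528
Allergy tablets $9.79: over-the-counter medication → 3.75% + 2.5% district = 6.25% → $0.611875
Key duplication $5.59: taxable services → 0% + 0% district = 0% → $0.00
Laundry detergent $12.28: general merchandise → 6.25% + 1.5% district = 7.75% → $0.9517
Six-pack IPA $11.49: alcohol → 7% + 3% district = 10% → $1.149
Hard cider (6-pack) $16.16: alcohol → 7% + 3% district = 10% → $1.616
Unrounded tax sum = $8.015175 → $8.02

$8.02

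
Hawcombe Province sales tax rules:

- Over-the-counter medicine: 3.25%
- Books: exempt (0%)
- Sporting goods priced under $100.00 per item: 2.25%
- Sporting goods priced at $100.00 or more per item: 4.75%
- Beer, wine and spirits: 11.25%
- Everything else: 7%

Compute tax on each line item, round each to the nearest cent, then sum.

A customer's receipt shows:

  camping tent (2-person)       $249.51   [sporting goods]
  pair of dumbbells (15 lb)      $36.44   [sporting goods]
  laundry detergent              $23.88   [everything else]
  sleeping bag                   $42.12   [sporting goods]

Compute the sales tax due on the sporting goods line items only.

Camping tent (2-person) $249.51: sporting goods, $100.00 or more → 4.75% → $11.85
Pair of dumbbells (15 lb) $36.44: sporting goods, under $100.00 → 2.25% → $0.82
Sleeping bag $42.12: sporting goods, under $100.00 → 2.25% → $0.95
Tax on sporting goods = $11.85 + $0.82 + $0.95 = $13.62

$13.62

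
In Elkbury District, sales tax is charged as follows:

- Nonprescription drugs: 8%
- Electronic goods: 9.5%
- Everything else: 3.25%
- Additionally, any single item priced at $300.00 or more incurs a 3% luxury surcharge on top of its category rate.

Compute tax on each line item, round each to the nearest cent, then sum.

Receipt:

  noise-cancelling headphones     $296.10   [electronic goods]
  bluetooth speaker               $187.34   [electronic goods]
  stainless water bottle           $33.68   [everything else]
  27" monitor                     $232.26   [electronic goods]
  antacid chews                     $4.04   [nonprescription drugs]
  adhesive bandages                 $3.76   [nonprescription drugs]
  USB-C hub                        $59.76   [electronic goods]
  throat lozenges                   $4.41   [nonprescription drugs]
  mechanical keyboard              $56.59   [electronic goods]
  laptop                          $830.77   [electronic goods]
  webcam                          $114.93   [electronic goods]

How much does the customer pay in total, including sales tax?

$2019.52

Noise-cancelling headphones $296.10: electronic goods → 9.5% → $28.13
Bluetooth speaker $187.34: electronic goods → 9.5% → $17.80
Stainless water bottle $33.68: everything else → 3.25% → $1.09
27" monitor $232.26: electronic goods → 9.5% → $22.06
Antacid chews $4.04: nonprescription drugs → 8% → $0.32
Adhesive bandages $3.76: nonprescription drugs → 8% → $0.30
USB-C hub $59.76: electronic goods → 9.5% → $5.68
Throat lozenges $4.41: nonprescription drugs → 8% → $0.35
Mechanical keyboard $56.59: electronic goods → 9.5% → $5.38
Laptop $830.77: electronic goods → 9.5% + 3% surcharge = 12.5% → $103.85
Webcam $114.93: electronic goods → 9.5% → $10.92
Subtotal = $1823.64; tax = $195.88; total due = $2019.52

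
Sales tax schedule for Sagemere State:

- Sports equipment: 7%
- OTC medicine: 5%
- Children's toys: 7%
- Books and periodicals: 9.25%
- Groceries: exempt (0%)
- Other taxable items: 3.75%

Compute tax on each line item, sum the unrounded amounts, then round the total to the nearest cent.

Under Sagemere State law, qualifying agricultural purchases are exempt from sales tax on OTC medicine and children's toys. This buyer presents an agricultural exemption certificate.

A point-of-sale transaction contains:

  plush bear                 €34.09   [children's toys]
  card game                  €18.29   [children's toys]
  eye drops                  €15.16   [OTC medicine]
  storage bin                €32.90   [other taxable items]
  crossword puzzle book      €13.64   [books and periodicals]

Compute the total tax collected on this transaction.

€2.50

Plush bear €34.09: children's toys, buyer-exempt → 0% → €0.00
Card game €18.29: children's toys, buyer-exempt → 0% → €0.00
Eye drops €15.16: OTC medicine, buyer-exempt → 0% → €0.00
Storage bin €32.90: other taxable items → 3.75% → €1.23375
Crossword puzzle book €13.64: books and periodicals → 9.25% → €1.2617
Unrounded tax sum = €2.49545 → €2.50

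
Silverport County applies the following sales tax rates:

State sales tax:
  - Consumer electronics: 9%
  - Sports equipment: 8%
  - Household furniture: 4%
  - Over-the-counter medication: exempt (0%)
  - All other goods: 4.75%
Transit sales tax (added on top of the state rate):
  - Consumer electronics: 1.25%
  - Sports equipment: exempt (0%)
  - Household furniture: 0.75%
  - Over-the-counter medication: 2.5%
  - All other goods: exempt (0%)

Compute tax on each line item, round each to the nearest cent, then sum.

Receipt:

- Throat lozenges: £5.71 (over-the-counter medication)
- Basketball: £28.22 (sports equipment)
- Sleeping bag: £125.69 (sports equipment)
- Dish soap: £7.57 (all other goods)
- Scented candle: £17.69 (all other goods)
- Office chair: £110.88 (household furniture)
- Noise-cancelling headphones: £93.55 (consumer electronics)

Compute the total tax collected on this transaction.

£28.52

Throat lozenges £5.71: over-the-counter medication → 0% + 2.5% transit = 2.5% → £0.14
Basketball £28.22: sports equipment → 8% + 0% transit = 8% → £2.26
Sleeping bag £125.69: sports equipment → 8% + 0% transit = 8% → £10.06
Dish soap £7.57: all other goods → 4.75% + 0% transit = 4.75% → £0.36
Scented candle £17.69: all other goods → 4.75% + 0% transit = 4.75% → £0.84
Office chair £110.88: household furniture → 4% + 0.75% transit = 4.75% → £5.27
Noise-cancelling headphones £93.55: consumer electronics → 9% + 1.25% transit = 10.25% → £9.59
Total tax = £0.14 + £2.26 + £10.06 + £0.36 + £0.84 + £5.27 + £9.59 = £28.52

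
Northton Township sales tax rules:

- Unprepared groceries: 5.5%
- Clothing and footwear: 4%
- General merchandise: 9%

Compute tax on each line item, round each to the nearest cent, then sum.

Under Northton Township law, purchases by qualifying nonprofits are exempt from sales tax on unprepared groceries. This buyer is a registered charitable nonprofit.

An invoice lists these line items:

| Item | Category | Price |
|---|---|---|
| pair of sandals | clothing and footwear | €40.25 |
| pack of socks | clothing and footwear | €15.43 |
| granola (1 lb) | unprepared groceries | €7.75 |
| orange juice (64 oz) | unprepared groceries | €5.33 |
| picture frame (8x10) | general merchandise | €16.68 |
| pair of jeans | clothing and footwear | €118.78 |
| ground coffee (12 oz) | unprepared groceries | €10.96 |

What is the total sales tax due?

€8.48

Pair of sandals €40.25: clothing and footwear → 4% → €1.61
Pack of socks €15.43: clothing and footwear → 4% → €0.62
Granola (1 lb) €7.75: unprepared groceries, buyer-exempt → 0% → €0.00
Orange juice (64 oz) €5.33: unprepared groceries, buyer-exempt → 0% → €0.00
Picture frame (8x10) €16.68: general merchandise → 9% → €1.50
Pair of jeans €118.78: clothing and footwear → 4% → €4.75
Ground coffee (12 oz) €10.96: unprepared groceries, buyer-exempt → 0% → €0.00
Total tax = €1.61 + €0.62 + €1.50 + €4.75 = €8.48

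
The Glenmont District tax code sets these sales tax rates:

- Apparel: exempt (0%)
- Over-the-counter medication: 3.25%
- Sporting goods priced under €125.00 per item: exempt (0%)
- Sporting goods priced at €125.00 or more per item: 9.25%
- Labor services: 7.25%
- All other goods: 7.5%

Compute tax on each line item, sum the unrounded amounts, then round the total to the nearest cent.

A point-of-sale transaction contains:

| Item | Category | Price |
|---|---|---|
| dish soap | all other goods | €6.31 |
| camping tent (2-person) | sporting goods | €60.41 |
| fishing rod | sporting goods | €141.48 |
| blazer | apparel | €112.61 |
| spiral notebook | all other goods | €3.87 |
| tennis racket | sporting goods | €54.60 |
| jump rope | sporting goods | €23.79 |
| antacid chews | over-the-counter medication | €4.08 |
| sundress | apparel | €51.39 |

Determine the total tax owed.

€13.98

Dish soap €6.31: all other goods → 7.5% → €0.47325
Camping tent (2-person) €60.41: sporting goods, under €125.00 → 0% → €0.00
Fishing rod €141.48: sporting goods, €125.00 or more → 9.25% → €13.0869
Blazer €112.61: apparel → 0% → €0.00
Spiral notebook €3.87: all other goods → 7.5% → €0.29025
Tennis racket €54.60: sporting goods, under €125.00 → 0% → €0.00
Jump rope €23.79: sporting goods, under €125.00 → 0% → €0.00
Antacid chews €4.08: over-the-counter medication → 3.25% → €0.1326
Sundress €51.39: apparel → 0% → €0.00
Unrounded tax sum = €13.983 → €13.98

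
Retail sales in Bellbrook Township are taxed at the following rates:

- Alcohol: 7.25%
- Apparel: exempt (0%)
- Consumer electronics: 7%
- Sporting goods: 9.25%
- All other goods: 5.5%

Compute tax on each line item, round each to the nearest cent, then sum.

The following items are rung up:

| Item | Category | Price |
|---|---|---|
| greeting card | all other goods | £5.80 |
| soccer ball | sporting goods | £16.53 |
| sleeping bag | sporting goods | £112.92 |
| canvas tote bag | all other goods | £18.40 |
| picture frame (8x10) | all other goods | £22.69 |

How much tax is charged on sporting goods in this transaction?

£11.98

Soccer ball £16.53: sporting goods → 9.25% → £1.53
Sleeping bag £112.92: sporting goods → 9.25% → £10.45
Tax on sporting goods = £1.53 + £10.45 = £11.98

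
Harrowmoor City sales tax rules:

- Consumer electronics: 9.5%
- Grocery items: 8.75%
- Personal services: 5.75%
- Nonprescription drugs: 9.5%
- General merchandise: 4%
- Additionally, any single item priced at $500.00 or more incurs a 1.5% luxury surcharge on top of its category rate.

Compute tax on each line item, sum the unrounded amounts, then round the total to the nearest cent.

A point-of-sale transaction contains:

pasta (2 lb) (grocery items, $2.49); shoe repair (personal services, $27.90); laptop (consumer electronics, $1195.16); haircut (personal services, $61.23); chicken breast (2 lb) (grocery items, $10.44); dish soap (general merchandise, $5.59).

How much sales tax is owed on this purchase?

Pasta (2 lb) $2.49: grocery items → 8.75% → $0.217875
Shoe repair $27.90: personal services → 5.75% → $1.60425
Laptop $1195.16: consumer electronics → 9.5% + 1.5% surcharge = 11% → $131.4676
Haircut $61.23: personal services → 5.75% → $3.520725
Chicken breast (2 lb) $10.44: grocery items → 8.75% → $0.9135
Dish soap $5.59: general merchandise → 4% → $0.2236
Unrounded tax sum = $137.94755 → $137.95

$137.95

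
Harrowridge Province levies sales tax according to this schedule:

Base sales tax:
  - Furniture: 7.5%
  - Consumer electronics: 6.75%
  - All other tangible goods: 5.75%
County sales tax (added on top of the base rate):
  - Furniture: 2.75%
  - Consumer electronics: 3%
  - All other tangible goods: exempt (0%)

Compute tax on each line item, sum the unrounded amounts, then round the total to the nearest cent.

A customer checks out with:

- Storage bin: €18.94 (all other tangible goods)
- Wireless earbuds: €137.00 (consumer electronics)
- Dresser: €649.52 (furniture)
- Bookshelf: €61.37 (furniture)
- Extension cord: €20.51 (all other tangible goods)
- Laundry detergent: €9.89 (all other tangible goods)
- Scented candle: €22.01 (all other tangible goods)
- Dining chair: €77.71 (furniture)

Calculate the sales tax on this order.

Storage bin €18.94: all other tangible goods → 5.75% + 0% county = 5.75% → €1.08905
Wireless earbuds €137.00: consumer electronics → 6.75% + 3% county = 9.75% → €13.3575
Dresser €649.52: furniture → 7.5% + 2.75% county = 10.25% → €66.5758
Bookshelf €61.37: furniture → 7.5% + 2.75% county = 10.25% → €6.290425
Extension cord €20.51: all other tangible goods → 5.75% + 0% county = 5.75% → €1.179325
Laundry detergent €9.89: all other tangible goods → 5.75% + 0% county = 5.75% → €0.568675
Scented candle €22.01: all other tangible goods → 5.75% + 0% county = 5.75% → €1.265575
Dining chair €77.71: furniture → 7.5% + 2.75% county = 10.25% → €7.965275
Unrounded tax sum = €98.291625 → €98.29

€98.29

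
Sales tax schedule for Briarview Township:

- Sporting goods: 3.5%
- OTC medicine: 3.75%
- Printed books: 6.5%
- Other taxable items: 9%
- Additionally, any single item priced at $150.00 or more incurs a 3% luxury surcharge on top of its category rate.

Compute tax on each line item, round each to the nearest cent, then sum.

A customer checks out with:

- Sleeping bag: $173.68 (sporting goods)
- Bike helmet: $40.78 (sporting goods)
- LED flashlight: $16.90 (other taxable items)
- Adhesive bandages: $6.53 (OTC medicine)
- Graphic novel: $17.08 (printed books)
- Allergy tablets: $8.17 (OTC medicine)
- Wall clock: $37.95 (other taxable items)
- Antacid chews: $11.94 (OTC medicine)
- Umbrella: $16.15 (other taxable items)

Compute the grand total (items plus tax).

$350.40

Sleeping bag $173.68: sporting goods → 3.5% + 3% surcharge = 6.5% → $11.29
Bike helmet $40.78: sporting goods → 3.5% → $1.43
LED flashlight $16.90: other taxable items → 9% → $1.52
Adhesive bandages $6.53: OTC medicine → 3.75% → $0.24
Graphic novel $17.08: printed books → 6.5% → $1.11
Allergy tablets $8.17: OTC medicine → 3.75% → $0.31
Wall clock $37.95: other taxable items → 9% → $3.42
Antacid chews $11.94: OTC medicine → 3.75% → $0.45
Umbrella $16.15: other taxable items → 9% → $1.45
Subtotal = $329.18; tax = $21.22; total due = $350.40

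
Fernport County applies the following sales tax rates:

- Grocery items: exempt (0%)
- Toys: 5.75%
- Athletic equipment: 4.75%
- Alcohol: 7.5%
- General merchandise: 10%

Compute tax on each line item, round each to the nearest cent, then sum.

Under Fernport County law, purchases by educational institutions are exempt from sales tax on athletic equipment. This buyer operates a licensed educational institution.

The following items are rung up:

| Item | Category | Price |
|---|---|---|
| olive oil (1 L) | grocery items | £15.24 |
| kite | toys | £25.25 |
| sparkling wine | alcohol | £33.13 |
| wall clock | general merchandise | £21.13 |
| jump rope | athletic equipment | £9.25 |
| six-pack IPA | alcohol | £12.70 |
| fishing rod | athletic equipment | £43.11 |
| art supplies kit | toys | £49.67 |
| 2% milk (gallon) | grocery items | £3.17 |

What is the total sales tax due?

Olive oil (1 L) £15.24: grocery items → 0% → £0.00
Kite £25.25: toys → 5.75% → £1.45
Sparkling wine £33.13: alcohol → 7.5% → £2.48
Wall clock £21.13: general merchandise → 10% → £2.11
Jump rope £9.25: athletic equipment, buyer-exempt → 0% → £0.00
Six-pack IPA £12.70: alcohol → 7.5% → £0.95
Fishing rod £43.11: athletic equipment, buyer-exempt → 0% → £0.00
Art supplies kit £49.67: toys → 5.75% → £2.86
2% milk (gallon) £3.17: grocery items → 0% → £0.00
Total tax = £1.45 + £2.48 + £2.11 + £0.95 + £2.86 = £9.85

£9.85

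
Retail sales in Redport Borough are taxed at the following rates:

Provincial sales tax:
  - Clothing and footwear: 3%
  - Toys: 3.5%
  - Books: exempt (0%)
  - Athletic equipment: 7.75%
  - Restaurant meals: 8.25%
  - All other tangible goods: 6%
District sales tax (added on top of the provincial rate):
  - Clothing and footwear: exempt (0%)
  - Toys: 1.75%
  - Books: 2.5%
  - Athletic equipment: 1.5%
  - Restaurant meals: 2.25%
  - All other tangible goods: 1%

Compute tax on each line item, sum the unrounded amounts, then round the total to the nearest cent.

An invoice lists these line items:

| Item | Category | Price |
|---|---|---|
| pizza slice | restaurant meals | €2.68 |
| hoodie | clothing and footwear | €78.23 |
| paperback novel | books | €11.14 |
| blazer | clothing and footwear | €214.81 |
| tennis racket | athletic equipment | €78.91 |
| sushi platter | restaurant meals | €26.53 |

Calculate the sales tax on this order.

Pizza slice €2.68: restaurant meals → 8.25% + 2.25% district = 10.5% → €0.2814
Hoodie €78.23: clothing and footwear → 3% + 0% district = 3% → €2.3469
Paperback novel €11.14: books → 0% + 2.5% district = 2.5% → €0.2785
Blazer €214.81: clothing and footwear → 3% + 0% district = 3% → €6.4443
Tennis racket €78.91: athletic equipment → 7.75% + 1.5% district = 9.25% → €7.299175
Sushi platter €26.53: restaurant meals → 8.25% + 2.25% district = 10.5% → €2.78565
Unrounded tax sum = €19.435925 → €19.44

€19.44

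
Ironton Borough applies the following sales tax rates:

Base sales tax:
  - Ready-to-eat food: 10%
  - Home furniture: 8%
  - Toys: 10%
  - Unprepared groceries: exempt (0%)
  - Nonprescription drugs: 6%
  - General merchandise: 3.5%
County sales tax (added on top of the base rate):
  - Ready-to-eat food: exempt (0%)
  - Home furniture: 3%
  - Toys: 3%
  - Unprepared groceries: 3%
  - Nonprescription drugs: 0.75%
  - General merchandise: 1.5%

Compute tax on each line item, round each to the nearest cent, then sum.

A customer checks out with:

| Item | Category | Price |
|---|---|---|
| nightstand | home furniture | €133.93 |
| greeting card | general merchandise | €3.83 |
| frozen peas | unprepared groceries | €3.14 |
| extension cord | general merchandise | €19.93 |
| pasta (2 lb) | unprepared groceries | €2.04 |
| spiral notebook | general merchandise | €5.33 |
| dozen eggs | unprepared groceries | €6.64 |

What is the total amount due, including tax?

Nightstand €133.93: home furniture → 8% + 3% county = 11% → €14.73
Greeting card €3.83: general merchandise → 3.5% + 1.5% county = 5% → €0.19
Frozen peas €3.14: unprepared groceries → 0% + 3% county = 3% → €0.09
Extension cord €19.93: general merchandise → 3.5% + 1.5% county = 5% → €1.00
Pasta (2 lb) €2.04: unprepared groceries → 0% + 3% county = 3% → €0.06
Spiral notebook €5.33: general merchandise → 3.5% + 1.5% county = 5% → €0.27
Dozen eggs €6.64: unprepared groceries → 0% + 3% county = 3% → €0.20
Subtotal = €174.84; tax = €16.54; total due = €191.38

€191.38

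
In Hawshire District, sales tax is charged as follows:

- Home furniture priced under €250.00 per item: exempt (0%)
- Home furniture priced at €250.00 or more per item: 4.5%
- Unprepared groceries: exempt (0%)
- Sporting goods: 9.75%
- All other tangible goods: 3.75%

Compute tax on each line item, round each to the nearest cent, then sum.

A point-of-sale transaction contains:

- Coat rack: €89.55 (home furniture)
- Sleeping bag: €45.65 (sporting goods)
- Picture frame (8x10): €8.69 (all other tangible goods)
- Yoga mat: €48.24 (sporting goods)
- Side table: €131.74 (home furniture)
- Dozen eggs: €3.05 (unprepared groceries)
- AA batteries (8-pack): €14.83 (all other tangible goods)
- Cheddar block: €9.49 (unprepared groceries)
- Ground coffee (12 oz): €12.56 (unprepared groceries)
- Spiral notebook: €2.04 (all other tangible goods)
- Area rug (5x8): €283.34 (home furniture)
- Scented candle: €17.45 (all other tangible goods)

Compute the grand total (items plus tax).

€690.15

Coat rack €89.55: home furniture, under €250.00 → 0% → €0.00
Sleeping bag €45.65: sporting goods → 9.75% → €4.45
Picture frame (8x10) €8.69: all other tangible goods → 3.75% → €0.33
Yoga mat €48.24: sporting goods → 9.75% → €4.70
Side table €131.74: home furniture, under €250.00 → 0% → €0.00
Dozen eggs €3.05: unprepared groceries → 0% → €0.00
AA batteries (8-pack) €14.83: all other tangible goods → 3.75% → €0.56
Cheddar block €9.49: unprepared groceries → 0% → €0.00
Ground coffee (12 oz) €12.56: unprepared groceries → 0% → €0.00
Spiral notebook €2.04: all other tangible goods → 3.75% → €0.08
Area rug (5x8) €283.34: home furniture, €250.00 or more → 4.5% → €12.75
Scented candle €17.45: all other tangible goods → 3.75% → €0.65
Subtotal = €666.63; tax = €23.52; total due = €690.15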